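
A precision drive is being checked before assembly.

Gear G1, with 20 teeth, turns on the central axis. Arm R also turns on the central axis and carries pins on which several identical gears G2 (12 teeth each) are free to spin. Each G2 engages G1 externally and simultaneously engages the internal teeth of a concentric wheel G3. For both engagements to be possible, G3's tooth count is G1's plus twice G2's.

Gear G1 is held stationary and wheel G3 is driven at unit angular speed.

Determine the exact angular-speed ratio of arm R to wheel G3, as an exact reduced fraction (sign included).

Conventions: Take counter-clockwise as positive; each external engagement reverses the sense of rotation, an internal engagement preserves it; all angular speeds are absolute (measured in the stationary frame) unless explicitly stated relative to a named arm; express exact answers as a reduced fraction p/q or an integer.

11/16

recognized (axles ride arm R): planetary set, 20/12/44 teeth
ring teeth: 20 + 2·12 = 44
20(ω_sun−ω_arm) = −44(ω_ring−ω_arm),  ω_sun = 0, ω_ring = 1
20(0−ω_arm) = −44(1−ω_arm)  ⇒  64·ω_arm = 44  ⇒  ω_arm = 11/16
ω_out/ω_in = 11/16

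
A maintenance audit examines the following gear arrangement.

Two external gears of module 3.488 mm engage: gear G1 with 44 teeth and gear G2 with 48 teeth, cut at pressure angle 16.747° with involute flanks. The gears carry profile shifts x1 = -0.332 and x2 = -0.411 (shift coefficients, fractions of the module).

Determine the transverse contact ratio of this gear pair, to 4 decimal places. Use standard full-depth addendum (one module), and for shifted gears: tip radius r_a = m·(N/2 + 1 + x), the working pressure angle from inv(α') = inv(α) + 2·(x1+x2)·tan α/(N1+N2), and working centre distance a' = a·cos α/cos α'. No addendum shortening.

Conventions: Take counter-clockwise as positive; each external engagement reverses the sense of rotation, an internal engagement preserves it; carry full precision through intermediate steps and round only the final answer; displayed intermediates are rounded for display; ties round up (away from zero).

single-mesh involute tooth geometry (44T engaging 48T at module 3.488)
base radii: r_b1 = 73.481354, r_b2 = 80.161477
tip radii: r_a1 = 79.065984, r_a2 = 85.766432
inv(α') = inv(16.747°) + 2·(-0.332-0.411)·tan α/(44+48) = 0.00375812  ⇒  α' = 12.76196°
a' = a·cos α / cos α' = 160.4480·cos 16.747°/cos 12.76196° = 157.534528
action lengths: √(r_a1²−r_b1²) = 29.187677, √(r_a2²−r_b2²) = 30.496204
base pitch p_b = π·m·cos α = 10.493113
CR = (29.187677 + 30.496204 − 157.534528·sin 12.76196°)/10.493113 = 2.371493
contact ratio ≈ 2.3715

2.3715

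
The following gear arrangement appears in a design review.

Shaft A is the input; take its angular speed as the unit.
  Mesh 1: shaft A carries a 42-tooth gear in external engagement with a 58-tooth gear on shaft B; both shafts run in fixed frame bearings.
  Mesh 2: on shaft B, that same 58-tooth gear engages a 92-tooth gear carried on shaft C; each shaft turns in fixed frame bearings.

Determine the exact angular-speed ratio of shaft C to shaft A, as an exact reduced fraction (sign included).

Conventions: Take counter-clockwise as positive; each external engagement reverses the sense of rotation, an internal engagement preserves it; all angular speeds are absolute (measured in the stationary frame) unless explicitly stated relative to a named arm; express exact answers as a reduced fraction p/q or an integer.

21/46

class = fixed-axis compound train [2 meshes; 2 ratios multiply, 2 sense flips]
mesh 1 [42T→58T]: running ratio 21/29, sense −
mesh 2 [58T→92T]: running ratio 21/46, sense +
ω_out/ω_in = 21/46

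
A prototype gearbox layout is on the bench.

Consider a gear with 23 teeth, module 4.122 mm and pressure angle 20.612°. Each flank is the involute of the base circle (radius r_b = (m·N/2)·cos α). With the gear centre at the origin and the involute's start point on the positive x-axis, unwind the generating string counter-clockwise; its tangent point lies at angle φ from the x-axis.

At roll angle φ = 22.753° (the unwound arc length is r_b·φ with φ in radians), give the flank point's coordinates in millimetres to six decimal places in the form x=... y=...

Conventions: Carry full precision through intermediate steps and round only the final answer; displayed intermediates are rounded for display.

recognized (one wheel, involute flank): single-mesh tooth geometry, m = 4.122, N = 23
pitch radius r_p = m·N/2 = 4.122·23/2 = 47.403000
base radius r_b = r_p·cos α = 47.403000·cos 20.612° = 44.368536
roll angle φ = 22.753° = 0.39711476 rad
x = r_b·(cos φ + φ·sin φ) = 47.730275
y = r_b·(sin φ − φ·cos φ) = 0.911670

x=47.730275 y=0.911670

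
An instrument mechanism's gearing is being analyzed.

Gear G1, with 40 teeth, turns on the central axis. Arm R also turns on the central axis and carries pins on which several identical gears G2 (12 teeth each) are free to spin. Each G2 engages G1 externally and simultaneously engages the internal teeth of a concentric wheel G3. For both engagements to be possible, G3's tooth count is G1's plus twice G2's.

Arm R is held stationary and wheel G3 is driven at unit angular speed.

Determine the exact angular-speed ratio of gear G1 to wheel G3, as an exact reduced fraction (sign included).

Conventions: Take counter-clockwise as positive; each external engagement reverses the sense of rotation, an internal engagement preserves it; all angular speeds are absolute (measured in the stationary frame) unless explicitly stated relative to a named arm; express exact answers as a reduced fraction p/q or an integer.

class = planetary set [G3 = 40+2·12 = 64; Willis about the carrier]
ring teeth: 40 + 2·12 = 64
40(ω_sun−ω_arm) = −64(ω_ring−ω_arm),  ω_arm = 0, ω_ring = 1
ω_sun = 0 − (64/40)(1−0) = -8/5
ω_out/ω_in = -8/5

-8/5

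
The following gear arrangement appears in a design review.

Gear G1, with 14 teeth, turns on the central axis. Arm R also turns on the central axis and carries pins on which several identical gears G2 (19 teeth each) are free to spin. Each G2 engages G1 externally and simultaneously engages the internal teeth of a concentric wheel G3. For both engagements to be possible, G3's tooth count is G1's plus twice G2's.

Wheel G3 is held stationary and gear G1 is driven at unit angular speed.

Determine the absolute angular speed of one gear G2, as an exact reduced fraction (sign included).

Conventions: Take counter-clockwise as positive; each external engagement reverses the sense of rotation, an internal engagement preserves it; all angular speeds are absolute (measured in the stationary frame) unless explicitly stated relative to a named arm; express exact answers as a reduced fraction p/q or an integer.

class = planetary set [G3 = 14+2·19 = 52; Willis about the carrier]
ring teeth: 14 + 2·19 = 52
14(ω_sun−ω_arm) = −52(ω_ring−ω_arm),  ω_ring = 0, ω_sun = 1
14(1−ω_arm) = −52(0−ω_arm)  ⇒  66·ω_arm = 14  ⇒  ω_arm = 7/33
sun–planet mesh: 14·(1−7/33) = −19·(ω_p−ω_arm)  ⇒  ω_p−ω_arm = -364/627
ω_p = 7/33 − 364/627 = -7/19
exact speed ratio = -7/19

-7/19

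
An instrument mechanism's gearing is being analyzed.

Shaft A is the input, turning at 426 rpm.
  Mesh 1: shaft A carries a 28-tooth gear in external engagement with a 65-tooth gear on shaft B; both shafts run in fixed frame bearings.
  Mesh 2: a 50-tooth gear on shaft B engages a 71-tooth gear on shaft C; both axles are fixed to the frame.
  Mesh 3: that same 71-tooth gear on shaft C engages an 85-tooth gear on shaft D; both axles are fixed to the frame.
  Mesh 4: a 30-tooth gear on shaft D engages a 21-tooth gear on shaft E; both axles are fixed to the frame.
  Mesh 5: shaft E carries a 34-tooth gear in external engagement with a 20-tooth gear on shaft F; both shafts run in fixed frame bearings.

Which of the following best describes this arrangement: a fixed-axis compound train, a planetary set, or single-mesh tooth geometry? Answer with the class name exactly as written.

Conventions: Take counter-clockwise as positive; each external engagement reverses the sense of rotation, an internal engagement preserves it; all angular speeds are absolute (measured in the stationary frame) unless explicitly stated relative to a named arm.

fixed-axis compound train

recognized (6 fixed axles, 5 meshes): fixed-axis compound train
classification: fixed-axis compound train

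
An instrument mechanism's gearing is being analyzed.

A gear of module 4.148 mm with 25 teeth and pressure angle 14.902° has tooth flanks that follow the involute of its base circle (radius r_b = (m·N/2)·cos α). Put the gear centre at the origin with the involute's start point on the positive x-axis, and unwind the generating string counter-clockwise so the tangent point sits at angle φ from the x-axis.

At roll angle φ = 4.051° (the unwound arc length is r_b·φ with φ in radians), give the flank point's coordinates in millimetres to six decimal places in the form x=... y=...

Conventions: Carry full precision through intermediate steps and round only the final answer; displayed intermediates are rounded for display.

single-mesh involute tooth geometry (25T wheel at module 4.148)
pitch radius r_p = m·N/2 = 4.148·25/2 = 51.850000
base radius r_b = r_p·cos α = 51.850000·cos 14.902° = 50.106134
roll angle φ = 4.051° = 0.07070329 rad
x = r_b·(cos φ + φ·sin φ) = 50.231217
y = r_b·(sin φ − φ·cos φ) = 0.005900

x=50.231217 y=0.005900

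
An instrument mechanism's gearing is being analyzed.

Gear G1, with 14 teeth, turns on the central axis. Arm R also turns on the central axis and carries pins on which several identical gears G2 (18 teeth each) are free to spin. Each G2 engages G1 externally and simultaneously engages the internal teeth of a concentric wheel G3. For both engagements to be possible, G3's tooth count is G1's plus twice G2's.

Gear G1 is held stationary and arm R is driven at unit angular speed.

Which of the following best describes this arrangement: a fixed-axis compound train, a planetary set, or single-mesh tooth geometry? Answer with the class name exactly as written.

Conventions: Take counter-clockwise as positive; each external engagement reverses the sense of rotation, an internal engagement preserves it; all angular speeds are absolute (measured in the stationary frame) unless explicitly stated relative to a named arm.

class = planetary set [G3 = 14+2·18 = 50; Willis about the carrier]
classification: planetary set

planetary set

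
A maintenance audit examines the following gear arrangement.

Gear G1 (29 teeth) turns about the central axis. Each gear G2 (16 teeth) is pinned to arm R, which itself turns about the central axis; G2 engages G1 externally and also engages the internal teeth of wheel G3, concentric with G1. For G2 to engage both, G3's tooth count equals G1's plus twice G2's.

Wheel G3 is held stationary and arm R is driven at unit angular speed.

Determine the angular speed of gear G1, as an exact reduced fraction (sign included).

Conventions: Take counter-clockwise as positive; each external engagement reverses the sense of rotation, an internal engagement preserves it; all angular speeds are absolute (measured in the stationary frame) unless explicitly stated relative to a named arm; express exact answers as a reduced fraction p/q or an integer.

90/29

recognized (axles ride arm R): planetary set, 29/16/61 teeth
ring teeth: 29 + 2·16 = 61
29(ω_sun−ω_arm) = −61(ω_ring−ω_arm),  ω_ring = 0, ω_arm = 1
ω_sun = 1 − (61/29)(0−1) = 90/29
exact speed ratio = 90/29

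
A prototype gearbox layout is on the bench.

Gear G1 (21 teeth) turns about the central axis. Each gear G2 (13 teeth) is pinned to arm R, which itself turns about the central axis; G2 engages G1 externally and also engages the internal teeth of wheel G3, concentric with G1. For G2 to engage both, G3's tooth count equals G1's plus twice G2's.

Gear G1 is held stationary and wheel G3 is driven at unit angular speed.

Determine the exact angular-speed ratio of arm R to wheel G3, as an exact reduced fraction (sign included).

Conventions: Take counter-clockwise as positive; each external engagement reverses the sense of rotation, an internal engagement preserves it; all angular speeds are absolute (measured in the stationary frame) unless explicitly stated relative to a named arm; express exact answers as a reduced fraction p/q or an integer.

47/68

planetary set (21T centre, 13T on arm, 47T internal) — Willis relation
ring teeth: 21 + 2·13 = 47
21(ω_sun−ω_arm) = −47(ω_ring−ω_arm),  ω_sun = 0, ω_ring = 1
21(0−ω_arm) = −47(1−ω_arm)  ⇒  68·ω_arm = 47  ⇒  ω_arm = 47/68
ω_out/ω_in = 47/68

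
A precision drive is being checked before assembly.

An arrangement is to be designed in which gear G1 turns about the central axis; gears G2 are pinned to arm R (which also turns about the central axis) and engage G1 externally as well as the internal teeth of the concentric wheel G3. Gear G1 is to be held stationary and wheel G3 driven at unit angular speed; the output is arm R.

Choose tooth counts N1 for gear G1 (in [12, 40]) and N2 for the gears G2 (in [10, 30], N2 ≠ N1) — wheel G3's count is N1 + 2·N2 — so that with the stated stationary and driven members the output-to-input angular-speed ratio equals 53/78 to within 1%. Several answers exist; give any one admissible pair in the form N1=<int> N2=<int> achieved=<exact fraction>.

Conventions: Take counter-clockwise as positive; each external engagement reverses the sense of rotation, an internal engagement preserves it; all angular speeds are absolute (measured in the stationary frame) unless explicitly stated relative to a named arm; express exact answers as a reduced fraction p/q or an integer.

design class (target 53/78): planetary set
Willis with ω_sun = 0: ω_arm/ω_ring = N3/(N1+N3); set equal to 53/78  ⇒  N3/N1 = (53/78)/(1 − 53/78) = 53/25
N3 = N1 + 2·N2  ⇒  N2/N1 = (N3/N1 − 1)/2 = (53/25 − 1)/2 = 14/25
smallest multiple with N1 ≥ 12 and N2 ≥ 10: k = 1  ⇒  N1 = 1·25 = 25, N2 = 1·14 = 14 (N1 ≤ 40, N2 ≤ 30, N2 ≠ N1 ✓), N3 = 25 + 2·14 = 53
check: N3/(N1+N3) with N1 = 25, N3 = 53 gives 53/78; |achieved − target| = 0 ≤ 53/7800 ✓

N1=25 N2=14 achieved=53/78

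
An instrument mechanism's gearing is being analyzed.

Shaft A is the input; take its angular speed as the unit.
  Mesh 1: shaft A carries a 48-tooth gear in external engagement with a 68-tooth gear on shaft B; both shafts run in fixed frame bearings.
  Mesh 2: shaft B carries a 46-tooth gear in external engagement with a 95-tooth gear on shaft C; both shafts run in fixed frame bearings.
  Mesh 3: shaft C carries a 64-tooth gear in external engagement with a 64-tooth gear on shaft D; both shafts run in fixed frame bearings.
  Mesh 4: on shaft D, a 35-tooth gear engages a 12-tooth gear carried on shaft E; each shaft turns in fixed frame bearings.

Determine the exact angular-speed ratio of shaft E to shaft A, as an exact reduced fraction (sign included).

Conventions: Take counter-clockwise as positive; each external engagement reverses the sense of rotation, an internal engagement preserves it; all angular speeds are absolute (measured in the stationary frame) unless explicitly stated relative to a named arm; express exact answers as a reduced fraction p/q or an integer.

class = fixed-axis compound train [4 meshes; 4 ratios multiply, 4 sense flips]
mesh 1 [48T→68T]: running ratio 12/17, sense −
mesh 2 [46T→95T]: running ratio 552/1615, sense +
mesh 3 [64T→64T]: running ratio 552/1615, sense −
mesh 4 [35T→12T]: running ratio 322/323, sense +
ω_out/ω_in = 322/323

322/323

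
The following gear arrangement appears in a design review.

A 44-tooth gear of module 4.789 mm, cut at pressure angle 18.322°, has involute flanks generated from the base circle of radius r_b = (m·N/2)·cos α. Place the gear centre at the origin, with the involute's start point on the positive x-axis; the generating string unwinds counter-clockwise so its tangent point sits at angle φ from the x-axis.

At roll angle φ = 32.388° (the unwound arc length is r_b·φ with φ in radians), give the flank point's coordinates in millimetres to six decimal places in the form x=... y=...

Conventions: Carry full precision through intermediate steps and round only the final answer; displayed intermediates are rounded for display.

x=114.742427 y=5.831699

class = single-mesh tooth geometry [base-circle involute, m = 4.789, 44T]
pitch radius r_p = m·N/2 = 4.789·44/2 = 105.358000
base radius r_b = r_p·cos α = 105.358000·cos 18.322° = 100.016860
roll angle φ = 32.388° = 0.56527724 rad
x = r_b·(cos φ + φ·sin φ) = 114.742427
y = r_b·(sin φ − φ·cos φ) = 5.831699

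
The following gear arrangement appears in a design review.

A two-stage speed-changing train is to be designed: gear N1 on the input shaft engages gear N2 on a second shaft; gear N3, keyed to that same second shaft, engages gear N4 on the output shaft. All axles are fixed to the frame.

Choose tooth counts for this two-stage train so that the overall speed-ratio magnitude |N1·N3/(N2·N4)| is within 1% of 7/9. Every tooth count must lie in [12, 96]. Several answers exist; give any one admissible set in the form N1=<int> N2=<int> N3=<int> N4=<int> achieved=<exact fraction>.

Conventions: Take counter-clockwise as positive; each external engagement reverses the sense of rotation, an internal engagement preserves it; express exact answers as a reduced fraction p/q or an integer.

design class (target 7/9): fixed-axis compound train
target = 7/9 in lowest terms: an exact hit needs N1·N3 = k·7 and N2·N4 = k·9 for one integer k, every count in [12, 96]; additionally prefer no 1:1 stage (N1 ≠ N2, N3 ≠ N4)
k = 1…23: no 1:1-free in-range split of k·7 and k·9 into factor pairs; take k = 24
k = 24: N1·N3 = 168 = 12·14, N2·N4 = 216 = 18·12
achieved = 12·14/(18·12) = 7/9; |achieved − target| = 0 ≤ 7/900 ✓

N1=12 N2=18 N3=14 N4=12 achieved=7/9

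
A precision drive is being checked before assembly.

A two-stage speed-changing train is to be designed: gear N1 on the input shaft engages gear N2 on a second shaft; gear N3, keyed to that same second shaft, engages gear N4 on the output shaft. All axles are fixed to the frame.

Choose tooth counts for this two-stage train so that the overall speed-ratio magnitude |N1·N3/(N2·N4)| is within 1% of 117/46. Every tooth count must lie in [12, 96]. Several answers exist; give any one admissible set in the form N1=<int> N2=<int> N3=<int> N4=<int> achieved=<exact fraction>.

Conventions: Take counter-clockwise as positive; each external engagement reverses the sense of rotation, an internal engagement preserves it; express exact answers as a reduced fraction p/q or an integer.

design class (target 117/46): fixed-axis compound train
target = 117/46 in lowest terms: an exact hit needs N1·N3 = k·117 and N2·N4 = k·46 for one integer k, every count in [12, 96]; additionally prefer no 1:1 stage (N1 ≠ N2, N3 ≠ N4)
k = 1…5: no 1:1-free in-range split of k·117 and k·46 into factor pairs; take k = 6
k = 6: N1·N3 = 702 = 13·54, N2·N4 = 276 = 12·23
achieved = 13·54/(12·23) = 117/46; |achieved − target| = 0 ≤ 117/4600 ✓

N1=13 N2=12 N3=54 N4=23 achieved=117/46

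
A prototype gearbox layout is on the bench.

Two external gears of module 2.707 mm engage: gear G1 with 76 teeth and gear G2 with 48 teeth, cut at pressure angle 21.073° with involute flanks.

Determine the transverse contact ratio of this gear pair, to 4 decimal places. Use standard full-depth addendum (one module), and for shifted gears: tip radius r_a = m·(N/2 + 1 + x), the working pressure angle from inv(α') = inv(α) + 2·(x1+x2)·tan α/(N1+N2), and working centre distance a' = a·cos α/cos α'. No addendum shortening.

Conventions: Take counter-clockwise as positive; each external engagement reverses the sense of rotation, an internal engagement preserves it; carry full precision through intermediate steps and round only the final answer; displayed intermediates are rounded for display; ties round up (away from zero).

topology: single-mesh involute geometry — m = 2.707, 76T/48T pair
base radii: r_b1 = 95.986638, r_b2 = 60.623140
tip radii: r_a1 = 105.573000, r_a2 = 67.675000
no profile shift: α' = α, a' = a
action lengths: √(r_a1²−r_b1²) = 43.957065, √(r_a2²−r_b2²) = 30.078905
base pitch p_b = π·m·cos α = 7.935550
CR = (43.957065 + 30.078905 − 167.834000·sin 21.07300°)/7.935550 = 1.725156
contact ratio ≈ 1.7252

1.7252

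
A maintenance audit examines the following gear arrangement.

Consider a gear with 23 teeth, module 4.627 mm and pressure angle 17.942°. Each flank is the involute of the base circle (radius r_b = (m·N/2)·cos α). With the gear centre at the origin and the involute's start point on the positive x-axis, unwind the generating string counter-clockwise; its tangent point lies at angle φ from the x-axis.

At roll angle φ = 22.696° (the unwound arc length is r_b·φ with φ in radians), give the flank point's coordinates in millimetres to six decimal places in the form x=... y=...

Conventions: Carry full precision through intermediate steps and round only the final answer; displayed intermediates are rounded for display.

x=54.440004 y=1.032465

single-mesh involute tooth geometry (23T wheel at module 4.627)
pitch radius r_p = m·N/2 = 4.627·23/2 = 53.210500
base radius r_b = r_p·cos α = 53.210500·cos 17.942° = 50.622812
roll angle φ = 22.696° = 0.39611993 rad
x = r_b·(cos φ + φ·sin φ) = 54.440004
y = r_b·(sin φ − φ·cos φ) = 1.032465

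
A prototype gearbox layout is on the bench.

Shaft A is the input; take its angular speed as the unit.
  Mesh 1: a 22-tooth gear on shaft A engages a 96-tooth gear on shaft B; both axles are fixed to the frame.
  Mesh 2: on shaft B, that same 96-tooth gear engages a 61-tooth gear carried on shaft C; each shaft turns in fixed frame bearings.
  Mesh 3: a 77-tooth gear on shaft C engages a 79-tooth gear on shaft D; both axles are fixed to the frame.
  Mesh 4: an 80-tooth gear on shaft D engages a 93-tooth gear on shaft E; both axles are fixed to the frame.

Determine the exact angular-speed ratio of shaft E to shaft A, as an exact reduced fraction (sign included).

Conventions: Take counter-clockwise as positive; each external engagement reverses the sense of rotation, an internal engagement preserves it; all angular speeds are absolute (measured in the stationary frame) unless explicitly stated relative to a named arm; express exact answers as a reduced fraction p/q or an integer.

class = fixed-axis compound train [4 meshes; 4 ratios multiply, 4 sense flips]
mesh 1 [22T→96T]: running ratio 11/48, sense −
mesh 2 [96T→61T]: running ratio 22/61, sense +
mesh 3 [77T→79T]: running ratio 1694/4819, sense −
mesh 4 [80T→93T]: running ratio 135520/448167, sense +
ω_out/ω_in = 135520/448167

135520/448167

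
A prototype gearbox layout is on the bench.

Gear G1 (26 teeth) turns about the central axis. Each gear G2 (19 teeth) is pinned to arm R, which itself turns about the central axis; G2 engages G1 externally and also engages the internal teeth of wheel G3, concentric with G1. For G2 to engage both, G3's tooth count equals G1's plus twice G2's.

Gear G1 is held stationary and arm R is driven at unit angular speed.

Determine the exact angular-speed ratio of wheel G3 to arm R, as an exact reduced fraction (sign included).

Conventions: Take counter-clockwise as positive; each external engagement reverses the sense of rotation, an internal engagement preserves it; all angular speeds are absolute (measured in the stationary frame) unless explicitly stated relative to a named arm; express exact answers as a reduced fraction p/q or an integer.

recognized (axles ride arm R): planetary set, 26/19/64 teeth
ring teeth: 26 + 2·19 = 64
26(ω_sun−ω_arm) = −64(ω_ring−ω_arm),  ω_sun = 0, ω_arm = 1
ω_ring = 1 − (26/64)(0−1) = 45/32
ω_out/ω_in = 45/32

45/32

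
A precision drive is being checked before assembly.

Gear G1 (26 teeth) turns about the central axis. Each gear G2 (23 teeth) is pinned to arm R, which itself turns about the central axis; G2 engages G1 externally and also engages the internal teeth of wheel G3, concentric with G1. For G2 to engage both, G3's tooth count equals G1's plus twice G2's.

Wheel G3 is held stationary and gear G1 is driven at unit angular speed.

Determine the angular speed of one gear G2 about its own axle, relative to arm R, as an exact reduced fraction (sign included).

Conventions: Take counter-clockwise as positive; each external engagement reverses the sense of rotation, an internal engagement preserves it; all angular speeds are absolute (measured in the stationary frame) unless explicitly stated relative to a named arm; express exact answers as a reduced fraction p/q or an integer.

-936/1127

class = planetary set [G3 = 26+2·23 = 72; Willis about the carrier]
ring teeth: 26 + 2·23 = 72
26(ω_sun−ω_arm) = −72(ω_ring−ω_arm),  ω_ring = 0, ω_sun = 1
26(1−ω_arm) = −72(0−ω_arm)  ⇒  98·ω_arm = 26  ⇒  ω_arm = 13/49
sun–planet mesh: 26·(1−13/49) = −23·(ω_p−ω_arm)  ⇒  ω_p−ω_arm = -936/1127
exact speed ratio = -936/1127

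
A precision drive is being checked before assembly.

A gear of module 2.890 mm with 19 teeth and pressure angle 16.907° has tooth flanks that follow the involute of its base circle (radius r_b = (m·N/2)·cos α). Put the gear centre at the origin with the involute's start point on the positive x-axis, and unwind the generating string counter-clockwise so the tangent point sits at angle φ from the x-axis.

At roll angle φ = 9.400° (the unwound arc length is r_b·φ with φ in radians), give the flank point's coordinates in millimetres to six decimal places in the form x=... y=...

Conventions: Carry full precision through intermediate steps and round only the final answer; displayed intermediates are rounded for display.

x=26.619486 y=0.038562

single-mesh involute tooth geometry (19T wheel at module 2.890)
pitch radius r_p = m·N/2 = 2.890·19/2 = 27.455000
base radius r_b = r_p·cos α = 27.455000·cos 16.907° = 26.268342
roll angle φ = 9.400° = 0.16406095 rad
x = r_b·(cos φ + φ·sin φ) = 26.619486
y = r_b·(sin φ − φ·cos φ) = 0.038562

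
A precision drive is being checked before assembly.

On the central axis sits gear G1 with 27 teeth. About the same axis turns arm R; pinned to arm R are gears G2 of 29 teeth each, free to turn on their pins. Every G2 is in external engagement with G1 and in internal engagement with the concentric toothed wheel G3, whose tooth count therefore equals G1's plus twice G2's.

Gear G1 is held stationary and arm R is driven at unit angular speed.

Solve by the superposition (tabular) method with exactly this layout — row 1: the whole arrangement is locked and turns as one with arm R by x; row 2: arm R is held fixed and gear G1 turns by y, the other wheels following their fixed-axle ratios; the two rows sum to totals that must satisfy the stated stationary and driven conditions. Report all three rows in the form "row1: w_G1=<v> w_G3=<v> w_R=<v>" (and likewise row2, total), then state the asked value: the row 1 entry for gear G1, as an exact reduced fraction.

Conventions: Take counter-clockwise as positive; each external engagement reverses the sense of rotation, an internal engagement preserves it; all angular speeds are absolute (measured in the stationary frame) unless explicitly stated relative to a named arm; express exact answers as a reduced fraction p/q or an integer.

recognized (axles ride arm R): planetary set, 27/29/85 teeth
row 1: whole set turns with the arm by x
row 2 (arm held, sun turns y): ω_ring = −(27/85)·y, ω_arm = 0
boundary: total ω_sun = x + y = 0 and total ω_arm = x = 1  ⇒  y = -1, x = 1
row 2 ring = −(27/85)·(-1) = 27/85
totals (row 1 + row 2): sun 1 + (-1) = 0, ring 1 + 27/85 = 112/85, arm 1 + 0 = 1
asked cell (row1, sun) = 1

row1: w_G1=1 w_G3=1 w_R=1
row2: w_G1=-1 w_G3=27/85 w_R=0
total: w_G1=0 w_G3=112/85 w_R=1
asked value: 1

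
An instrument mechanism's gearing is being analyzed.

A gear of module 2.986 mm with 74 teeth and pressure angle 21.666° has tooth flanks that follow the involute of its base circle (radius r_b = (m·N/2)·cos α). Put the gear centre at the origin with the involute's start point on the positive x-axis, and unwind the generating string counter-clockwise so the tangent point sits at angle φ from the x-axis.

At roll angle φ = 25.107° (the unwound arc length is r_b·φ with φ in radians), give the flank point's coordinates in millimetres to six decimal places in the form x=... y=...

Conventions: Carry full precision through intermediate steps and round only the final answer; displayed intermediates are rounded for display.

class = single-mesh tooth geometry [base-circle involute, m = 2.986, 74T]
pitch radius r_p = m·N/2 = 2.986·74/2 = 110.482000
base radius r_b = r_p·cos α = 110.482000·cos 21.666° = 102.676648
roll angle φ = 25.107° = 0.43819982 rad
x = r_b·(cos φ + φ·sin φ) = 112.066381
y = r_b·(sin φ − φ·cos φ) = 2.824911

x=112.066381 y=2.824911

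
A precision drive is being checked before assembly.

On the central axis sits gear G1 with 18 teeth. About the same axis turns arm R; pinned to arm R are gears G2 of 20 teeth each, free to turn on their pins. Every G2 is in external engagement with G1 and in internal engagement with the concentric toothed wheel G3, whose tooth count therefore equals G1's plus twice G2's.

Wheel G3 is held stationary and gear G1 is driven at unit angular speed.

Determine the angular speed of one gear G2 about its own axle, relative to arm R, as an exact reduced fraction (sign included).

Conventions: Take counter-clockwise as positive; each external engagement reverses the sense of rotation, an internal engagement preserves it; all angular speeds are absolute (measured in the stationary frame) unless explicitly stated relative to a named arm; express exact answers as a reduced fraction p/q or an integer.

-261/380

class = planetary set [G3 = 18+2·20 = 58; Willis about the carrier]
ring teeth: 18 + 2·20 = 58
18(ω_sun−ω_arm) = −58(ω_ring−ω_arm),  ω_ring = 0, ω_sun = 1
18(1−ω_arm) = −58(0−ω_arm)  ⇒  76·ω_arm = 18  ⇒  ω_arm = 9/38
sun–planet mesh: 18·(1−9/38) = −20·(ω_p−ω_arm)  ⇒  ω_p−ω_arm = -261/380
exact speed ratio = -261/380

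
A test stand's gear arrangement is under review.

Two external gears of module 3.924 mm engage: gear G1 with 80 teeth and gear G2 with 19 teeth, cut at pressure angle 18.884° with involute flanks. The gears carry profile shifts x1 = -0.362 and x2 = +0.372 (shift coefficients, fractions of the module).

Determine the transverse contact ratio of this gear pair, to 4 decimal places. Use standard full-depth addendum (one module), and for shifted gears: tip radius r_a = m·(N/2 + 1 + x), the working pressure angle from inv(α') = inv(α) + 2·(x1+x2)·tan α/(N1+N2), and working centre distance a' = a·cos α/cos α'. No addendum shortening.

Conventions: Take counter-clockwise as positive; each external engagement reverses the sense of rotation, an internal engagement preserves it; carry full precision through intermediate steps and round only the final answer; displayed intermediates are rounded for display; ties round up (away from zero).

topology: single-mesh involute geometry — m = 3.924, 80T/19T pair
base radii: r_b1 = 148.511750, r_b2 = 35.271541
tip radii: r_a1 = 159.463512, r_a2 = 42.661728
inv(α') = inv(18.884°) + 2·(-0.362+0.372)·tan α/(80+19) = 0.01254570  ⇒  α' = 18.91777°
a' = a·cos α / cos α' = 194.2380·cos 18.884°/cos 18.91777° = 194.277206
action lengths: √(r_a1²−r_b1²) = 58.076431, √(r_a2²−r_b2²) = 23.998780
base pitch p_b = π·m·cos α = 11.664086
CR = (58.076431 + 23.998780 − 194.277206·sin 18.91777°)/11.664086 = 1.636513
contact ratio ≈ 1.6365

1.6365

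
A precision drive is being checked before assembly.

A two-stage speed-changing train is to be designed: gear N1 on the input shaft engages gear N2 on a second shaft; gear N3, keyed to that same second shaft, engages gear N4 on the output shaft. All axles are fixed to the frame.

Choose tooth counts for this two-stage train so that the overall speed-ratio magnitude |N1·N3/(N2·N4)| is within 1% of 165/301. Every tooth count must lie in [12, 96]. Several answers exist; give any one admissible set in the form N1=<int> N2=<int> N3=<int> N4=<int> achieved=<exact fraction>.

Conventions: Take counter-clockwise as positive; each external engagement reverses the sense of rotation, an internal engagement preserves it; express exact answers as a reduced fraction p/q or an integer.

design class (target 165/301): fixed-axis compound train
target = 165/301 in lowest terms: an exact hit needs N1·N3 = k·165 and N2·N4 = k·301 for one integer k, every count in [12, 96]; additionally prefer no 1:1 stage (N1 ≠ N2, N3 ≠ N4)
k = 1: no 1:1-free in-range split of k·165 and k·301 into factor pairs; take k = 2
k = 2: N1·N3 = 330 = 15·22, N2·N4 = 602 = 14·43
achieved = 15·22/(14·43) = 165/301; |achieved − target| = 0 ≤ 33/6020 ✓

N1=15 N2=14 N3=22 N4=43 achieved=165/301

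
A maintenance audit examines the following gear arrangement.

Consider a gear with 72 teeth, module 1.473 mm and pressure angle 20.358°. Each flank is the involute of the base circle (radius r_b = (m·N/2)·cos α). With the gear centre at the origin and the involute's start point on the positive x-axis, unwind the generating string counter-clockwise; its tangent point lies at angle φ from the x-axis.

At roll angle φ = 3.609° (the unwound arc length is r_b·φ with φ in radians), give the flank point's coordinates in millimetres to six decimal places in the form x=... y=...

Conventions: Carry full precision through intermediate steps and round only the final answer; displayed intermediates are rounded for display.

class = single-mesh tooth geometry [base-circle involute, m = 1.473, 72T]
pitch radius r_p = m·N/2 = 1.473·72/2 = 53.028000
base radius r_b = r_p·cos α = 53.028000·cos 20.358° = 49.715726
roll angle φ = 3.609° = 0.06298893 rad
x = r_b·(cos φ + φ·sin φ) = 49.814254
y = r_b·(sin φ − φ·cos φ) = 0.004140

x=49.814254 y=0.004140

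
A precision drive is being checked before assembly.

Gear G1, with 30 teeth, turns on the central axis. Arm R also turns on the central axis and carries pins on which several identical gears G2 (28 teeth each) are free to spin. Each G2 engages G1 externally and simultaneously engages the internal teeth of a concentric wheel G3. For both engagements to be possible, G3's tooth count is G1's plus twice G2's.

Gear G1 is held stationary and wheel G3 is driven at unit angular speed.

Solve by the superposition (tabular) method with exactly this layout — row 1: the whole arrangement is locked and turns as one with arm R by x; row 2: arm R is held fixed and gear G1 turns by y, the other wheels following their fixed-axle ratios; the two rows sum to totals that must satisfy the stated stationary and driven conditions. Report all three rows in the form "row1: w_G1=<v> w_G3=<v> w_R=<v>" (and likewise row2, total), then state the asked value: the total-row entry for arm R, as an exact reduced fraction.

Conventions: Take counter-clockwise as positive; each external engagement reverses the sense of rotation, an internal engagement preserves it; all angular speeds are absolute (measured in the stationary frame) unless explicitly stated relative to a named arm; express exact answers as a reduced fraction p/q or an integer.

row1: w_G1=43/58 w_G3=43/58 w_R=43/58
row2: w_G1=-43/58 w_G3=15/58 w_R=0
total: w_G1=0 w_G3=1 w_R=43/58
asked value: 43/58

recognized (axles ride arm R): planetary set, 30/28/86 teeth
row 1: whole set turns with the arm by x
row 2 (arm held, sun turns y): ω_ring = −(30/86)·y, ω_arm = 0
boundary: total ω_sun = x + y = 0 and total ω_ring = x − (30/86)·y = 1  ⇒  y = -43/58, x = 43/58
row 2 ring = −(30/86)·(-43/58) = 15/58
totals (row 1 + row 2): sun 43/58 + (-43/58) = 0, ring 43/58 + 15/58 = 1, arm 43/58 + 0 = 43/58
asked cell (total, arm) = 43/58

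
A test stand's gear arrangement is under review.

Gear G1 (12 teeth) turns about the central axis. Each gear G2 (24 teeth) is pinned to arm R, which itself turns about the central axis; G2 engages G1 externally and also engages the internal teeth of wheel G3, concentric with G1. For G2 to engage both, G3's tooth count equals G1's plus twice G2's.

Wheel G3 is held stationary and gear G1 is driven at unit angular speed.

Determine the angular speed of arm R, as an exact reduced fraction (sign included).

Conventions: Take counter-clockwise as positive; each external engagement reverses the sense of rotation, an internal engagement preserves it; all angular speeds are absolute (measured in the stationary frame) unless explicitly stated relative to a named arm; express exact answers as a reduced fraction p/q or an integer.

1/6

topology: planetary set — G1 12T / G2 24T / G3 60T, arm = carrier (Willis)
ring teeth: 12 + 2·24 = 60
12(ω_sun−ω_arm) = −60(ω_ring−ω_arm),  ω_ring = 0, ω_sun = 1
12(1−ω_arm) = −60(0−ω_arm)  ⇒  72·ω_arm = 12  ⇒  ω_arm = 1/6
exact speed ratio = 1/6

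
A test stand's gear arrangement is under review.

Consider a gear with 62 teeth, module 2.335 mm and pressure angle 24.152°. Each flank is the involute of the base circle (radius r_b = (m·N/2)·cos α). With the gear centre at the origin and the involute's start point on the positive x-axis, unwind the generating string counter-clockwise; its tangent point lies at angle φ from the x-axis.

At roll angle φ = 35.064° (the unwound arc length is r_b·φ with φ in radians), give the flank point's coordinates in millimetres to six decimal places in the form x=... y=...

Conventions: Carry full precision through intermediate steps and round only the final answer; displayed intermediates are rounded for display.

x=77.282811 y=4.859660

recognized (one wheel, involute flank): single-mesh tooth geometry, m = 2.335, N = 62
pitch radius r_p = m·N/2 = 2.335·62/2 = 72.385000
base radius r_b = r_p·cos α = 72.385000·cos 24.152° = 66.048650
roll angle φ = 35.064° = 0.61198225 rad
x = r_b·(cos φ + φ·sin φ) = 77.282811
y = r_b·(sin φ − φ·cos φ) = 4.859660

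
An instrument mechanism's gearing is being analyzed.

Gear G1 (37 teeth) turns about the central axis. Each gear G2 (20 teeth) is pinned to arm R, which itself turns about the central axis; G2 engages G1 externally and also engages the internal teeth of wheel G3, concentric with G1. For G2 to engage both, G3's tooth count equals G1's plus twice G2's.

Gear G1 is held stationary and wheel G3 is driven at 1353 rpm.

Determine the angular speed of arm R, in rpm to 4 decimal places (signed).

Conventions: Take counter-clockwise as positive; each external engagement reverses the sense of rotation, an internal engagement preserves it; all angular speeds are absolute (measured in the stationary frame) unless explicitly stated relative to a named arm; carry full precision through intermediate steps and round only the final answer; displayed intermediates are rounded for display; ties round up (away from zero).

+913.8684 rpm

topology: planetary set — G1 37T / G2 20T / G3 77T, arm = carrier (Willis)
normalise by the input: solve with ω_ring = 1, then scale by 1353 rpm
ring teeth: 37 + 2·20 = 77
37(ω_sun−ω_arm) = −77(ω_ring−ω_arm),  ω_sun = 0, ω_ring = 1
37(0−ω_arm) = −77(1−ω_arm)  ⇒  114·ω_arm = 77  ⇒  ω_arm = 77/114
scale: ω_arm = 77/114 × 1353 rpm = +913.8684 rpm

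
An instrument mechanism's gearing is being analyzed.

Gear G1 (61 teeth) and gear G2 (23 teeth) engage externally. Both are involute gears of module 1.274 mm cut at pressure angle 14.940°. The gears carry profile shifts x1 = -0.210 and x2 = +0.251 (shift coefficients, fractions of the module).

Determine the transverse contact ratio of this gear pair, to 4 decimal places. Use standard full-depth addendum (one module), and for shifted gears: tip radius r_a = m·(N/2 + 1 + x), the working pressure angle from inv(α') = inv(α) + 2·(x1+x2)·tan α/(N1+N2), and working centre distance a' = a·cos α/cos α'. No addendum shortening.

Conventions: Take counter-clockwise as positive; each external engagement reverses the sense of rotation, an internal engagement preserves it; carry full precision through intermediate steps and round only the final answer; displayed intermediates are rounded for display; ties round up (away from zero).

topology: single-mesh involute geometry — m = 1.274, 61T/23T pair
base radii: r_b1 = 37.543491, r_b2 = 14.155742
tip radii: r_a1 = 39.863460, r_a2 = 16.244774
inv(α') = inv(14.940°) + 2·(-0.210+0.251)·tan α/(61+23) = 0.00633541  ⇒  α' = 15.14661°
a' = a·cos α / cos α' = 53.5080·cos 14.940°/cos 15.14661° = 53.559883
action lengths: √(r_a1²−r_b1²) = 13.400811, √(r_a2²−r_b2²) = 7.969168
base pitch p_b = π·m·cos α = 3.867094
CR = (13.400811 + 7.969168 − 53.559883·sin 15.14661°)/3.867094 = 1.907201
contact ratio ≈ 1.9072

1.9072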